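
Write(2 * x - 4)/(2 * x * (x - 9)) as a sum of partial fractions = 7/(9*(x - 9)) + 2/(9*x)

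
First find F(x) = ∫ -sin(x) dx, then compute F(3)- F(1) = cos(3) - cos(1)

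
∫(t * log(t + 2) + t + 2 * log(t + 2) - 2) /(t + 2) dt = (t - 2)*log(t + 2) + C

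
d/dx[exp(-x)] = -exp(-x)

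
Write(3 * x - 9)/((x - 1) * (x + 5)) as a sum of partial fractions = 4/(x + 5) - 1/(x - 1)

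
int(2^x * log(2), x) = 2^x + C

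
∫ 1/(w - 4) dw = log(4 - w) + C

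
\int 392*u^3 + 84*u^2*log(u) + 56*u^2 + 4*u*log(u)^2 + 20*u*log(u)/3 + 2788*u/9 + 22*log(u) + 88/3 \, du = 14*u^2 + 2*u*log(u) + 2*u/3 + 2*(21*u^2 + 3*u*log(u) + u + 15)^2/9 + C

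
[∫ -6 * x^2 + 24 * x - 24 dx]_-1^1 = -52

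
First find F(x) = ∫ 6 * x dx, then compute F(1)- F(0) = 3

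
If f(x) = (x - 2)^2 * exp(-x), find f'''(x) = (-x^2 + 10*x - 22)*exp(-x)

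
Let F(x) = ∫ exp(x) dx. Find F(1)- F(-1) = E - exp(-1)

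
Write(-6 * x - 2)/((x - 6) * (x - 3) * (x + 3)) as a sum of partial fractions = 8/(27*(x + 3)) + 10/(9*(x - 3)) - 38/(27*(x - 6))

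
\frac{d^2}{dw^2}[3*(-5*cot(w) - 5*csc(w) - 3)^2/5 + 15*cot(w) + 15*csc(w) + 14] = 3*(-11 - 10*cos(w)/sin(w) - 40/sin(w) + 22*cos(w)/sin(w)^2 + 22/sin(w)^2 + 60*cos(w)/sin(w)^3 + 60/sin(w)^3)/sin(w)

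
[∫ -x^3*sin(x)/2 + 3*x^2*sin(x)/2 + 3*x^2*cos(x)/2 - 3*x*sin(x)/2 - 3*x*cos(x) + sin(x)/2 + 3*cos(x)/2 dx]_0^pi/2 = 1/2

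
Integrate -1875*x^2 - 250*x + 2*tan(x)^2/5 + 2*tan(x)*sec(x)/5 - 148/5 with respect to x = -625*x^3 - 125*x^2 - 30*x + 2*tan(x)/5 + 2*sec(x)/5 + C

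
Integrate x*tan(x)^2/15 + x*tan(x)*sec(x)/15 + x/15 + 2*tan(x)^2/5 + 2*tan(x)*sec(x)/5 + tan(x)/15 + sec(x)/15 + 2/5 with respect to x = (x + 6)*(tan(x) + sec(x))/15 + C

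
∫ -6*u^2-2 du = -2*u^3 - 2*u + C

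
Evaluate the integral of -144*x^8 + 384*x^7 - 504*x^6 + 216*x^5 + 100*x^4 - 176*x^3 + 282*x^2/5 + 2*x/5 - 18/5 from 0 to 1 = -63/5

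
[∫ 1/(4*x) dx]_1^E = 1/4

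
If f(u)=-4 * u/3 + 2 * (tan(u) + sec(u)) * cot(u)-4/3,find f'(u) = -4/3 - 2*cos(u)/sin(u)^2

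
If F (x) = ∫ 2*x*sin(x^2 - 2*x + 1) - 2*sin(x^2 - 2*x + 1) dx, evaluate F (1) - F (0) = -1 + cos(1)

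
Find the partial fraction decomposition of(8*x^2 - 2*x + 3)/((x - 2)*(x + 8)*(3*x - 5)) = -197/(29*(3*x - 5)) + 531/(290*(x + 8)) + 31/(10*(x - 2))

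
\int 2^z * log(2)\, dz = 2^z + C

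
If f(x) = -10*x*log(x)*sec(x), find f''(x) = 10*(x^2*log(x) - 2*x^2*log(x)/cos(x)^2 - 2*x*log(x)*sin(x)/cos(x) - 2*x*sin(x)/cos(x) - 1)/(x*cos(x))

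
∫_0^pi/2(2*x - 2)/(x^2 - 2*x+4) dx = -log(4) + log((-1 + pi/2)^2 + 3)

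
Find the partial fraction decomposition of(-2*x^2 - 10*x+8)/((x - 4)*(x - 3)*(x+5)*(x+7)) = 1/(11*(x + 7)) + 1/(18*(x + 5)) + 1/(2*(x - 3)) - 64/(99*(x - 4))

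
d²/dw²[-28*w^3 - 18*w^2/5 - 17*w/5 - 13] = -168*w - 36/5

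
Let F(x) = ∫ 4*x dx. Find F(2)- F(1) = 6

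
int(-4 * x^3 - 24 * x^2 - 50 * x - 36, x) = -x^4 - 8*x^3 - 25*x^2 - 36*x + C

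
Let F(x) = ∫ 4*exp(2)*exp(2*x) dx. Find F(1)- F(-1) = -2 + 2*exp(4)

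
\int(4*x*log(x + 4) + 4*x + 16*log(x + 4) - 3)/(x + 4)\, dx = (4*x - 3)*log(x + 4) + C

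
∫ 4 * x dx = 2*x^2 + C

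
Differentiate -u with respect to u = -1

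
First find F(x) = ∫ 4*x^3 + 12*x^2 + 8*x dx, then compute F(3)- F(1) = 216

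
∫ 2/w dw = 2*log(w) + C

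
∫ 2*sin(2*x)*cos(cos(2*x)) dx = -sin(cos(2*x)) + C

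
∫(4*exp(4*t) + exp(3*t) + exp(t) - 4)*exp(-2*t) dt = 8*sinh(t)^2 + 2*sinh(t) + C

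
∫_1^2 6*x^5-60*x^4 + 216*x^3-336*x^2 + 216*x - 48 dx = -7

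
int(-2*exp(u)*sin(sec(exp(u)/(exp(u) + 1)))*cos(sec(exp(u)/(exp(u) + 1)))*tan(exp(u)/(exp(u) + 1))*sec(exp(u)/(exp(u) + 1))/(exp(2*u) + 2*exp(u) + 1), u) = cos(sec(exp(u)/(exp(u) + 1)))^2 + C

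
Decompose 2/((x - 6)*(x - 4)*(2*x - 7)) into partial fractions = 8/(5*(2*x - 7)) - 1/(x - 4) + 1/(5*(x - 6))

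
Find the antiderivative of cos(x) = sin(x) + C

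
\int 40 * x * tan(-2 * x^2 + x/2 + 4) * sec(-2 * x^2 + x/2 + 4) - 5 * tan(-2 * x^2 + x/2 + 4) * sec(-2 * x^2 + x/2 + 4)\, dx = -10*sec(-2*x^2 + x/2 + 4) + C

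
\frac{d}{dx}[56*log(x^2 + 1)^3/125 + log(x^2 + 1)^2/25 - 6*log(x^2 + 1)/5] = (336*x*log(x^2 + 1)^2 + 20*x*log(x^2 + 1) - 300*x)/(125*x^2 + 125)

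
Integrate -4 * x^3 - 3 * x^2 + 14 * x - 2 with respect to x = -x^4 - x^3 + 7*x^2 - 2*x + C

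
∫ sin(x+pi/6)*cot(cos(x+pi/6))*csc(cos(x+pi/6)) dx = csc(cos(x + pi/6)) + C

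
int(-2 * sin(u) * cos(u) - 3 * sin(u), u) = (cos(u) + 3)*cos(u) + C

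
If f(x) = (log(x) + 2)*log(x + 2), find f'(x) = (x*log(x) + x*log(x + 2) + 2*x + 2*log(x + 2))/(x^2 + 2*x)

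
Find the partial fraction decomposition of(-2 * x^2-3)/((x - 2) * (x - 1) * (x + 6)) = -75/(56*(x + 6)) + 5/(7*(x - 1)) - 11/(8*(x - 2))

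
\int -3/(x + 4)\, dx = -3*log(x + 4) + C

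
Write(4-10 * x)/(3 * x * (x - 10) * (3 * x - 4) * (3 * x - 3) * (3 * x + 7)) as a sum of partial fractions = 41/(14245*(3*x + 7)) + 7/(286*(3*x - 4)) - 1/(135*(x - 1)) - 8/(64935*(x - 10)) - 1/(630*x)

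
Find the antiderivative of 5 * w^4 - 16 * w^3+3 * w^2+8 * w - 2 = w^5 - 4*w^4 + w^3 + 4*w^2 - 2*w + C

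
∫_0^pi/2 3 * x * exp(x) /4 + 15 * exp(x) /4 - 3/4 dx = (-1 + exp(pi/2))*(3*pi/8 + 3)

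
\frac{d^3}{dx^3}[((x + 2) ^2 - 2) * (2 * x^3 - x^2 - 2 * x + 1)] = 120*x^2 + 168*x - 12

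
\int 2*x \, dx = x^2 + C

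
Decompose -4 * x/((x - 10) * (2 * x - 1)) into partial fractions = 4/(19*(2*x - 1)) - 40/(19*(x - 10))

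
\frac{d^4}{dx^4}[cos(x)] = cos(x)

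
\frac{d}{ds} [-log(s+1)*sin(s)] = -(s*log(s + 1)*cos(s) + log(s + 1)*cos(s) + sin(s))/(s + 1)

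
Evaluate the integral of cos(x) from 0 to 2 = sin(2)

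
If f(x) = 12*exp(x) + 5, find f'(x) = 12*exp(x)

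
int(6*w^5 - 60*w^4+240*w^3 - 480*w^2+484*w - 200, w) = w^6 - 12*w^5 + 60*w^4 - 160*w^3 + 242*w^2 - 200*w + C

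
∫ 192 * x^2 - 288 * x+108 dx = 64*x^3 - 144*x^2 + 108*x + C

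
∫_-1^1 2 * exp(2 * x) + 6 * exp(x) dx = -(exp(-1) + 3)^2 + (E + 3)^2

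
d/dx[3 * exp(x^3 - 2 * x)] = 9*x^2*exp(x^3 - 2*x) - 6*exp(x^3 - 2*x)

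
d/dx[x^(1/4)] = 1/(4*x^(3/4))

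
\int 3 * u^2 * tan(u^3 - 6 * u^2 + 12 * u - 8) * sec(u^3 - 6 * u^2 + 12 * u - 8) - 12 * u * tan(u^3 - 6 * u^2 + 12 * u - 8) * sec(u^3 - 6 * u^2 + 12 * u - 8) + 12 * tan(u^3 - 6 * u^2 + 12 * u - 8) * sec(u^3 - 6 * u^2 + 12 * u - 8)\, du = sec((u - 2)^3) + C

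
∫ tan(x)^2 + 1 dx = tan(x) + C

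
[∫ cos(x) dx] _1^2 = -sin(1) + sin(2)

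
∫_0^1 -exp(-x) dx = -1 + exp(-1)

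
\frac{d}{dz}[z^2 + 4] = 2*z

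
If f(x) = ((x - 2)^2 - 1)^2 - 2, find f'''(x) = 24*x - 48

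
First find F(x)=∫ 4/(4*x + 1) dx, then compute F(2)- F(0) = -log(2) + log(18)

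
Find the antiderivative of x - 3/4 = x^2/2 - 3*x/4 + C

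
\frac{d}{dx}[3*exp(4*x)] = 12*exp(4*x)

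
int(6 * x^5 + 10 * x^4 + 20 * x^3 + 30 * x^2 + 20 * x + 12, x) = x^6 + 2*x^5 + 5*x^4 + 10*x^3 + 10*x^2 + 12*x + C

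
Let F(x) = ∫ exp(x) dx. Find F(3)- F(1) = -E + exp(3)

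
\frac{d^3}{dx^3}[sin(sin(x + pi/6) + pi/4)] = 3*sin(x + pi/6)*sin(sin(x + pi/6) + pi/4)*cos(x + pi/6) - cos(x + pi/6)^3*cos(sin(x + pi/6) + pi/4) - cos(x + pi/6)*cos(sin(x + pi/6) + pi/4)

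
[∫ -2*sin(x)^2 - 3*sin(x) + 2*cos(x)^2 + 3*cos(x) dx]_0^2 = -3 + sin(4) + 3*sqrt(2)*sin(pi/4 + 2)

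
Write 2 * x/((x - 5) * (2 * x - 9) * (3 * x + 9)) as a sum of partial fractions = -4/(5*(2*x - 9)) - 1/(60*(x + 3)) + 5/(12*(x - 5))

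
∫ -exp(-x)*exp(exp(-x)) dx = exp(exp(-x)) + C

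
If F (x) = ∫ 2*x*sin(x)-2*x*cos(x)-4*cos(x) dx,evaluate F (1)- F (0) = -4*sin(1) - 4*cos(1) + 2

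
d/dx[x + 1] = 1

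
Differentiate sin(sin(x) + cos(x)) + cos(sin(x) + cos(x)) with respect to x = 2*cos(x + pi/4)*cos(sqrt(2)*sin(x + pi/4) + pi/4)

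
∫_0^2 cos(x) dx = sin(2)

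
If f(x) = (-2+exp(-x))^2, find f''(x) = (4 - 4*exp(x))*exp(-2*x)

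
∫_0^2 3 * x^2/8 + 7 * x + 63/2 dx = 78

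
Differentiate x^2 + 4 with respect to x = 2*x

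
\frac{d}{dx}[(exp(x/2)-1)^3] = 3*exp(3*x/2)/2 + 3*exp(x/2)/2 - 3*exp(x)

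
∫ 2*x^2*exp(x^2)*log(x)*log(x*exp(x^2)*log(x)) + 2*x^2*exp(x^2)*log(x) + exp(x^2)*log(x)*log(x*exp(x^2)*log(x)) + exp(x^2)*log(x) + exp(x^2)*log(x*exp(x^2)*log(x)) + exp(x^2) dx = x*exp(x^2)*log(x)*log(x*exp(x^2)*log(x)) + C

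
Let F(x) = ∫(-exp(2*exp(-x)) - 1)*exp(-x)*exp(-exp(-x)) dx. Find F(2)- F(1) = -exp(exp(-1)) - exp(-exp(-2)) + exp(-exp(-1)) + exp(exp(-2))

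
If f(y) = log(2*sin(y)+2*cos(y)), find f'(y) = 1/tan(y + pi/4)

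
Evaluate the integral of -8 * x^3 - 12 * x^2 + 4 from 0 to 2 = -56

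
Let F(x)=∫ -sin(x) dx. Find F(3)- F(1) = cos(3) - cos(1)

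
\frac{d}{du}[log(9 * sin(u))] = 1/tan(u)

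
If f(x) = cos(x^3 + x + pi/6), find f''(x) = -9*x^4*cos(x^3 + x + pi/6) - 6*x^2*cos(x^3 + x + pi/6) - 6*x*sin(x^3 + x + pi/6) - cos(x^3 + x + pi/6)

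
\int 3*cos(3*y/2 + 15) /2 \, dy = sin(3*y/2 + 15) + C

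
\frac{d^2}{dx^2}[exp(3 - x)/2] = exp(3 - x)/2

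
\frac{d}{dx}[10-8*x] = -8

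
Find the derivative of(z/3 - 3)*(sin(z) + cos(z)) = -z*sin(z)/3 + z*cos(z)/3 + 10*sin(z)/3 - 8*cos(z)/3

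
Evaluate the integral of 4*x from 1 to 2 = 6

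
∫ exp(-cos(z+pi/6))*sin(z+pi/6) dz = exp(-cos(z + pi/6)) + C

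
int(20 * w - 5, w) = 10*w^2 - 5*w + C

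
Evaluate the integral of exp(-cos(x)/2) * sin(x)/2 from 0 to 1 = -exp(-1/2) + exp(-cos(1)/2)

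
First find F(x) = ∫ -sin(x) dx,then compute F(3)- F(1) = cos(3) - cos(1)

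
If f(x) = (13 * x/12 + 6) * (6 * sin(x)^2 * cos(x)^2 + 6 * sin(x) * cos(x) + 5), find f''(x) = 26*x*(1 - cos(2*x))^2 - 13*x*sin(2*x) + 52*x*cos(2*x) - 39*x + 144*(1 - cos(2*x))^2 - 72*sin(2*x) + 13*sin(4*x)/2 + 301*cos(2*x) - 216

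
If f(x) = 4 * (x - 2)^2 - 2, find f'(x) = 8*x - 16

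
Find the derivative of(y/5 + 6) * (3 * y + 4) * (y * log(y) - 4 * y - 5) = 9*y^2*log(y)/5 - 33*y^2/5 + 188*y*log(y)/5 - 688*y/5 + 24*log(y) - 166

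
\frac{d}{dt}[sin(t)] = cos(t)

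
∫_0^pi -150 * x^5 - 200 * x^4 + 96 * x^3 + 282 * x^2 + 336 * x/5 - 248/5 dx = -(-5*pi^3 - 4*pi^2 + 6 + 4*pi)^2 - 8*pi/5 + 8*pi^2/5 + 36 + 2*pi^3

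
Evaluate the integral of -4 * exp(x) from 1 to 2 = -4*exp(2) + 4*E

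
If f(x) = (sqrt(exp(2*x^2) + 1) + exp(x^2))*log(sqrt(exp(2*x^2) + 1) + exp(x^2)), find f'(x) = (2*x*sqrt(exp(2*x^2) + 1)*exp(x^2)*log(sqrt(exp(2*x^2) + 1) + exp(x^2)) + 2*x*sqrt(exp(2*x^2) + 1)*exp(x^2) + 2*x*exp(2*x^2)*log(sqrt(exp(2*x^2) + 1) + exp(x^2)) + 2*x*exp(2*x^2))/sqrt(exp(2*x^2) + 1)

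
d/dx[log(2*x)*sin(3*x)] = (3*x*log(x)*cos(3*x) + 3*x*log(2)*cos(3*x) + sin(3*x))/x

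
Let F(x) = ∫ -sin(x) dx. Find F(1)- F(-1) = 0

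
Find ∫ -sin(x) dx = cos(x) + C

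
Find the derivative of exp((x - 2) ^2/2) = x*exp(x^2/2 - 2*x + 2) - 2*exp(x^2/2 - 2*x + 2)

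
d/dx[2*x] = 2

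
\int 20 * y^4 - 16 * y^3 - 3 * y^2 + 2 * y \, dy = 4*y^5 - 4*y^4 - y^3 + y^2 + C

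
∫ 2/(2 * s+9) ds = log(2*s/3 + 3) + C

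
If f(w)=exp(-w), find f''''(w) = exp(-w)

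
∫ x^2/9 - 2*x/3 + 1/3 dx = x^3/27 - x^2/3 + x/3 + C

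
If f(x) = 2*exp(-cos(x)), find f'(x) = 2*exp(-cos(x))*sin(x)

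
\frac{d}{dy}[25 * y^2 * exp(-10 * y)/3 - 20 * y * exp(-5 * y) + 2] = (-250*y^2 + 300*y*exp(5*y) + 50*y - 60*exp(5*y))*exp(-10*y)/3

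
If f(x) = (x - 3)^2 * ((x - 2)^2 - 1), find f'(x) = 4*x^3 - 30*x^2 + 72*x - 54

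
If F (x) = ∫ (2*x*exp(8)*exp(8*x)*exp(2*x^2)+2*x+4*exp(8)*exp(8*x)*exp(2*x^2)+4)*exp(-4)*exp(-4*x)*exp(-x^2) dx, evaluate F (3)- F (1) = -exp(9) - exp(-25) + exp(-9) + exp(25)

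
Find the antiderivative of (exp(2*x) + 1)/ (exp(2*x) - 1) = log(2*sinh(x)) + C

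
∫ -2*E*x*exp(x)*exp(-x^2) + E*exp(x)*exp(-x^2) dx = exp(-x^2 + x + 1) + C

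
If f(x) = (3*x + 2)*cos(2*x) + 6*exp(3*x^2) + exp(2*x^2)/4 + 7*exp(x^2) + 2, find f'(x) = 36*x*exp(3*x^2) + x*exp(2*x^2) + 14*x*exp(x^2) - 6*x*sin(2*x) - 4*sin(2*x) + 3*cos(2*x)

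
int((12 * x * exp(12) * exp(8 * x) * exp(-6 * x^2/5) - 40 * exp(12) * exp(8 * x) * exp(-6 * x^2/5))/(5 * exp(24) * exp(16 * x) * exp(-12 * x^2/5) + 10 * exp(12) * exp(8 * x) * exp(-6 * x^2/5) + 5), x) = 1/(exp(-6*x^2/5 + 8*x + 12) + 1) + C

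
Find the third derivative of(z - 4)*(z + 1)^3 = 24*z - 6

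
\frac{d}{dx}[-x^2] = -2*x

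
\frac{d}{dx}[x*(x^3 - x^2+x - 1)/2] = 2*x^3 - 3*x^2/2 + x - 1/2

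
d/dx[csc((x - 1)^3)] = -6*(x - 1)^2*cos(x^3 - 3*x^2 + 3*x - 1)/(1 - cos(2*x^3 - 6*x^2 + 6*x - 2))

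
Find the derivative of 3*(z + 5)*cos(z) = -3*z*sin(z) - 15*sin(z) + 3*cos(z)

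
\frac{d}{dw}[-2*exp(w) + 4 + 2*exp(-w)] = (-2*exp(2*w) - 2)*exp(-w)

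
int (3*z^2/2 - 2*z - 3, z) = z^3/2 - z^2 - 3*z + C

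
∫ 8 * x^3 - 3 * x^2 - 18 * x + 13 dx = 2*x^4 - x^3 - 9*x^2 + 13*x + C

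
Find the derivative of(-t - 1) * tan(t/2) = -t/(2*cos(t/2)^2) - tan(t/2) - 1/(2*cos(t/2)^2)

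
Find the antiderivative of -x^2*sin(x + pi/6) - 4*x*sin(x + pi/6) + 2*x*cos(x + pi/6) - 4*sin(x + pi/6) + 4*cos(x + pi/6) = (x + 2)^2*cos(x + pi/6) + C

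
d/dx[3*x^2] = 6*x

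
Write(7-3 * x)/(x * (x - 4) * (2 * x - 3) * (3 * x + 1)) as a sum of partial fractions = -216/(143*(3*x + 1)) - 4/(33*(2*x - 3)) - 1/(52*(x - 4)) + 7/(12*x)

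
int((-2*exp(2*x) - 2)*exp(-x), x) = -4*sinh(x) + C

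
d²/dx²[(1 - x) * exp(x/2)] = -x*exp(x/2)/4 - 3*exp(x/2)/4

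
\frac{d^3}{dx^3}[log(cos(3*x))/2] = -27*sin(3*x)/cos(3*x)^3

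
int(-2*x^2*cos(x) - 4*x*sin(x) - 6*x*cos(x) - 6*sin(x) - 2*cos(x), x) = (-2*x^2 - 6*x - 2)*sin(x) + C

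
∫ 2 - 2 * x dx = -x^2 + 2*x + C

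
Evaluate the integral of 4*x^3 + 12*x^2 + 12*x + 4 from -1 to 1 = 16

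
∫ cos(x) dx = sin(x) + C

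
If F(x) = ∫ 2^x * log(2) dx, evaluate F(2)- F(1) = 2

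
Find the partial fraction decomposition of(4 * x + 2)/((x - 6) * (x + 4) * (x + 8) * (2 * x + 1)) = 1/(28*(x + 8)) - 1/(20*(x + 4)) + 1/(70*(x - 6))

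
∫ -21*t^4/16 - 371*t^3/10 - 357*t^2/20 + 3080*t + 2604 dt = -21*t^5/80 - 371*t^4/40 - 119*t^3/20 + 1540*t^2 + 2604*t + C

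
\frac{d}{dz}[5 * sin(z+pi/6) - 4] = 5*cos(z + pi/6)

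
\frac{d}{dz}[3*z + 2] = 3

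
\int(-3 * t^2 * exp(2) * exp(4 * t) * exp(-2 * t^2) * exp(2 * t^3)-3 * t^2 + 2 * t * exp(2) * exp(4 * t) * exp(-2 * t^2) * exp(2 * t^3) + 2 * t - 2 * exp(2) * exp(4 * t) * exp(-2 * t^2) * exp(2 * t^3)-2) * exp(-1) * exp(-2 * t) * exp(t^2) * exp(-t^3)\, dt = -2*sinh(t^3 - t^2 + 2*t + 1) + C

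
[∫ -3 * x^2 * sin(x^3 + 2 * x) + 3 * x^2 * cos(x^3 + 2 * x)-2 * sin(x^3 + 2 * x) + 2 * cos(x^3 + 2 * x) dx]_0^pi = -1 + sin(pi^3) + cos(pi^3)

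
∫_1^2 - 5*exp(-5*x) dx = -exp(-5) + exp(-10)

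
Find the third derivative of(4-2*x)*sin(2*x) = 16*x*cos(2*x) + 24*sin(2*x) - 32*cos(2*x)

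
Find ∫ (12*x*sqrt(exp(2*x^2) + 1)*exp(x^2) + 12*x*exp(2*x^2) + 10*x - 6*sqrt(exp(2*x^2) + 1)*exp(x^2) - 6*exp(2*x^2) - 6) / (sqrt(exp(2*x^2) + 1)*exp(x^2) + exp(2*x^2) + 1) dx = 5*x^2 - 6*x + log(sqrt(exp(2*x^2) + 1) + exp(x^2)) + C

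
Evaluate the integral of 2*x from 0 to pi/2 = pi^2/4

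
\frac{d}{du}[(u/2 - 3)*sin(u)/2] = u*cos(u)/4 + sin(u)/4 - 3*cos(u)/2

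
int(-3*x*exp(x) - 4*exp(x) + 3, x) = (1 - exp(x))*(3*x + 1) + C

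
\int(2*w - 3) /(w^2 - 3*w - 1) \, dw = log(-w^2 + 3*w + 1) + C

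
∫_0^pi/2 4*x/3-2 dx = -pi + pi^2/6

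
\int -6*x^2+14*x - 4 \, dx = -2*x^3 + 7*x^2 - 4*x + C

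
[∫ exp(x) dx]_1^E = -E + exp(E)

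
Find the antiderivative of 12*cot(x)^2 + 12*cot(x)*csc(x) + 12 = -12*cot(x) - 12*csc(x) + C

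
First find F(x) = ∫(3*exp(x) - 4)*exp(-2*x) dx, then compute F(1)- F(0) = -3*exp(-1) + 2*exp(-2) + 1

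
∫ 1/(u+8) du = log(u/4 + 2) + C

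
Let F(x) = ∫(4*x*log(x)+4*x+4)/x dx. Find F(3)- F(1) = 16*log(3)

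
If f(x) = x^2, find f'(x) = 2*x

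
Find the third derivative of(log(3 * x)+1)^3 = (6*log(x)^2 - 6*log(x) + 12*log(3)*log(x) - 6*log(3) - 6 + 6*log(3)^2)/x^3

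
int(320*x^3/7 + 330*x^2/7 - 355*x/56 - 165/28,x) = 80*x^4/7 + 110*x^3/7 - 355*x^2/112 - 165*x/28 + C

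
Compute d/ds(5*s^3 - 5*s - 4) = 15*s^2 - 5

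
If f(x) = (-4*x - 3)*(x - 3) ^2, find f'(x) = -12*x^2 + 42*x - 18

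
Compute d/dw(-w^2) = -2*w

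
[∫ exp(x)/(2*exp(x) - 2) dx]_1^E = -log(-1 + E)/2 + log(-1 + exp(E))/2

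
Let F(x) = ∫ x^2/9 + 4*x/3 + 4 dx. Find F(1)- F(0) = 127/27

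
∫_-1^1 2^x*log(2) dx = 3/2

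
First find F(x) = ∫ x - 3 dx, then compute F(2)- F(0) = -4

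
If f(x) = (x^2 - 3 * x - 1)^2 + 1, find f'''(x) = 24*x - 36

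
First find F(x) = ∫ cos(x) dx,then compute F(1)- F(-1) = 2*sin(1)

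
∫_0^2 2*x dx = 4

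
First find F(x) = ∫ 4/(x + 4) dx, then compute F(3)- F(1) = -4*log(5) + 4*log(7)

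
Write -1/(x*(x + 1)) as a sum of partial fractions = 1/(x + 1) - 1/x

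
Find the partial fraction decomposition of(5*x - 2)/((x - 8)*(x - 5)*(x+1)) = -7/(54*(x + 1)) - 23/(18*(x - 5)) + 38/(27*(x - 8))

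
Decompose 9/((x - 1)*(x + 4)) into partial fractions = -9/(5*(x + 4)) + 9/(5*(x - 1))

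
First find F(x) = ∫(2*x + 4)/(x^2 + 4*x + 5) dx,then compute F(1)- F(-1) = -log(6) + log(30)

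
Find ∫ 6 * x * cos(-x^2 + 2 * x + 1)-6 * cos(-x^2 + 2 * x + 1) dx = 3*sin((x - 1)^2 - 2) + C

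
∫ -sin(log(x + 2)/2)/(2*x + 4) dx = cos(log(x + 2)/2) + C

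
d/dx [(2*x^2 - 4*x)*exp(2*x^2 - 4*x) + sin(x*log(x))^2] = 8*x^3*exp(2*x^2 - 4*x) - 24*x^2*exp(2*x^2 - 4*x) + 20*x*exp(2*x^2 - 4*x) - 4*exp(2*x^2 - 4*x) + log(x)*sin(2*x*log(x)) + sin(2*x*log(x))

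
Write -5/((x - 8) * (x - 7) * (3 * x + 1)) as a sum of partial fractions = -9/(110*(3*x + 1)) + 5/(22*(x - 7)) - 1/(5*(x - 8))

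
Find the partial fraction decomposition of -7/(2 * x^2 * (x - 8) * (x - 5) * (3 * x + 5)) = -567/(29000*(3*x + 5)) + 7/(3000*(x - 5)) - 7/(11136*(x - 8)) + 77/(16000*x) - 7/(400*x^2)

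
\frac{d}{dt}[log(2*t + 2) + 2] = 1/(t + 1)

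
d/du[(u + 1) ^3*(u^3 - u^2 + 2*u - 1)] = 6*u^5 + 10*u^4 + 8*u^3 + 9*u^2 + 4*u - 1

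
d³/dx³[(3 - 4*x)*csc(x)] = (-4*x*cos(x)/sin(x) + 24*x*cos(x)/sin(x)^3 + 12 + 3*cos(x)/sin(x) - 24/sin(x)^2 - 18*cos(x)/sin(x)^3)/sin(x)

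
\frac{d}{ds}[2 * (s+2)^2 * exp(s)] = 2*s^2*exp(s) + 12*s*exp(s) + 16*exp(s)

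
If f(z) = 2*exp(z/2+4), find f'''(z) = exp(z/2 + 4)/4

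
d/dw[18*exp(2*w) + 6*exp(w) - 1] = 36*exp(2*w) + 6*exp(w)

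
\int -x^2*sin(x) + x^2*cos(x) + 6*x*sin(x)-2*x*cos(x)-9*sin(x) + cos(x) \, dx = sqrt(2)*((x - 2)^2 + 1)*sin(x + pi/4) + C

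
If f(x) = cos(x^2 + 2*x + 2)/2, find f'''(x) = 4*x^3*sin(x^2 + 2*x + 2) + 12*x^2*sin(x^2 + 2*x + 2) + 12*x*sin(x^2 + 2*x + 2) - 6*x*cos(x^2 + 2*x + 2) + 4*sin(x^2 + 2*x + 2) - 6*cos(x^2 + 2*x + 2)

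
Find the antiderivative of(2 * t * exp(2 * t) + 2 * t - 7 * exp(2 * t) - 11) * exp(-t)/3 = 2*(2*t - 9)*sinh(t)/3 + C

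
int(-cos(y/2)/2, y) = -sin(y/2) + C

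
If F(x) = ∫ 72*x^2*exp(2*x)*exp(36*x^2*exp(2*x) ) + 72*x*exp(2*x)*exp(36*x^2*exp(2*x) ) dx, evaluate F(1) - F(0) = -1 + exp(36*exp(2))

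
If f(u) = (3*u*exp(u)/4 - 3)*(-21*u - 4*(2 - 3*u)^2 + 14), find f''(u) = -27*u^3*exp(u) - 567*u^2*exp(u)/4 - 165*u*exp(u)/2 + 75*exp(u)/2 + 216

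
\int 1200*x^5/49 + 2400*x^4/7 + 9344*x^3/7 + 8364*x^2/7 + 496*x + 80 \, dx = 200*x^6/49 + 480*x^5/7 + 2336*x^4/7 + 2788*x^3/7 + 248*x^2 + 80*x + C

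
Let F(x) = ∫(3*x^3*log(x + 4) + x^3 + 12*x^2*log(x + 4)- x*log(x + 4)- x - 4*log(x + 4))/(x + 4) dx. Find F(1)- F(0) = 0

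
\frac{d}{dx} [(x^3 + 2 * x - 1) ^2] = 6*x^5 + 16*x^3 - 6*x^2 + 8*x - 4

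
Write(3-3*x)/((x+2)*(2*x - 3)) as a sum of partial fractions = -3/(7*(2*x - 3)) - 9/(7*(x + 2))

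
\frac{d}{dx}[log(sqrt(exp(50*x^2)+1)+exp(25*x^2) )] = (50*x*sqrt(exp(50*x^2) + 1)*exp(25*x^2) + 50*x*exp(50*x^2))/(sqrt(exp(50*x^2) + 1)*exp(25*x^2) + exp(50*x^2) + 1)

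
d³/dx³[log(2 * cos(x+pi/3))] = -2*sin(x + pi/3)/cos(x + pi/3)^3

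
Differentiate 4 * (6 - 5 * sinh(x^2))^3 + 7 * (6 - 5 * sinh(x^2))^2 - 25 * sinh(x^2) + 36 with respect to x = -10*x*(-790*sinh(x^2) + 300*cosh(x^2)^2 + 221)*cosh(x^2)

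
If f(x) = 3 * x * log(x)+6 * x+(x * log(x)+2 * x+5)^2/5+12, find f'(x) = 2*x*log(x)^2/5 + 2*x*log(x) + 12*x/5 + 5*log(x) + 15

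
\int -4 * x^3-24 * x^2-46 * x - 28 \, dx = -x^4 - 8*x^3 - 23*x^2 - 28*x + C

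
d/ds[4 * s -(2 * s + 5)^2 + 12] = -8*s - 16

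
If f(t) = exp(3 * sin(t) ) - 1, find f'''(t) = 3*(-9*sin(t) + 9*cos(t)^2 - 1)*exp(3*sin(t))*cos(t)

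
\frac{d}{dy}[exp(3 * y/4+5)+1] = 3*exp(3*y/4 + 5)/4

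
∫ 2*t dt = t^2 + C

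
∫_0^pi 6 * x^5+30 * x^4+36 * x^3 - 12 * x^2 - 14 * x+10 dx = 1 + 4*pi + 2*pi^2 + (-1 + 2*pi + pi^2)^3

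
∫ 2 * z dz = z^2 + C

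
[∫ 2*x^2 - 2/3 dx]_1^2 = 4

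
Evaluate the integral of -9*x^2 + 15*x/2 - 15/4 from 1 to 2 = -27/2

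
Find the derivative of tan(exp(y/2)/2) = exp(y/2)/(4*cos(exp(y/2)/2)^2)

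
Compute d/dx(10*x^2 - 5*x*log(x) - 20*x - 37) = 20*x - 5*log(x) - 25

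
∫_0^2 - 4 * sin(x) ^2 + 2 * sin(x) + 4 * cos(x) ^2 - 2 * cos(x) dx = 2*sin(4) - 2*sqrt(2)*sin(pi/4 + 2) + 2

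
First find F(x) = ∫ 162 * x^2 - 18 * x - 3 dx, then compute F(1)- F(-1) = 102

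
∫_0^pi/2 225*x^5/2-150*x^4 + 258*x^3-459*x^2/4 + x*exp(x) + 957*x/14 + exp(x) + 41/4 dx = -9*pi^2/14 + pi*exp(pi/2)/2 + 15*pi^3/32 + 41*pi/8 + 3*(-pi^2 + 7*pi/2 + 5*pi^3/8)^2/4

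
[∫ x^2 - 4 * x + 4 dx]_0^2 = 8/3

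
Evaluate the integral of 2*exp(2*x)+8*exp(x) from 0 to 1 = -25 + (E + 4)^2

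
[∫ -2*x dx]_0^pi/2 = -pi^2/4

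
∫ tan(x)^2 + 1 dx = tan(x) + C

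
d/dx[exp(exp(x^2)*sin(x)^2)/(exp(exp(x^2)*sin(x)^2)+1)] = (-x*cos(2*x) + x + sin(2*x))*exp(x^2)*exp((1 - cos(2*x))*exp(x^2)/2)/(exp(exp(x^2)*sin(x)^2) + 1)^2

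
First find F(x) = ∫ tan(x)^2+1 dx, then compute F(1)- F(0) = tan(1)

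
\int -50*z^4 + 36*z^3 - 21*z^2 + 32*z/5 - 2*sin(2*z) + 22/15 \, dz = -10*z^5 + 9*z^4 - 7*z^3 + 16*z^2/5 + 22*z/15 + cos(2*z) + C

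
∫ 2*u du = u^2 + C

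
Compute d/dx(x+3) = 1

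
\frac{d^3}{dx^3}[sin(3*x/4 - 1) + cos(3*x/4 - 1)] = -27*sqrt(2)*cos(3*x/4 - 1 + pi/4)/64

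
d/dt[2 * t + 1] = 2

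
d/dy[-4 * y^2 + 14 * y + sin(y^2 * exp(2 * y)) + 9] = 2*y^2*exp(2*y)*cos(y^2*exp(2*y)) + 2*y*exp(2*y)*cos(y^2*exp(2*y)) - 8*y + 14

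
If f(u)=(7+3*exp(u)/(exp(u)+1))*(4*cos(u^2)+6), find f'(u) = (-80*u*exp(2*u)*sin(u^2) - 136*u*exp(u)*sin(u^2) - 56*u*sin(u^2) + 12*exp(u)*cos(u^2) + 18*exp(u))/(exp(2*u) + 2*exp(u) + 1)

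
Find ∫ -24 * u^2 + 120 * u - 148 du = -8*u^3 + 60*u^2 - 148*u + C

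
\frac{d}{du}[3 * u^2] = 6*u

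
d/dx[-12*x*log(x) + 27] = -12*log(x) - 12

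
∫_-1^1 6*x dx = 0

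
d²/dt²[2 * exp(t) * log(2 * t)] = (2*t^2*exp(t)*log(t) + 2*t^2*exp(t)*log(2) + 4*t*exp(t) - 2*exp(t))/t^2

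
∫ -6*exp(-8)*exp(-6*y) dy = exp(-6*y - 8) + C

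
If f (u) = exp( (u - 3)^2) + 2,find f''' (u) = 8*u^3*exp(u^2 - 6*u + 9) - 72*u^2*exp(u^2 - 6*u + 9) + 228*u*exp(u^2 - 6*u + 9) - 252*exp(u^2 - 6*u + 9)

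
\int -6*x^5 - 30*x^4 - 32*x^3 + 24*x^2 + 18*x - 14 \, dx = -x^6 - 6*x^5 - 8*x^4 + 8*x^3 + 9*x^2 - 14*x + C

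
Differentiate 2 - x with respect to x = -1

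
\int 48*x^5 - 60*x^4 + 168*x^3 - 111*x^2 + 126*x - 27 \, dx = 8*x^6 - 12*x^5 + 42*x^4 - 37*x^3 + 63*x^2 - 27*x + C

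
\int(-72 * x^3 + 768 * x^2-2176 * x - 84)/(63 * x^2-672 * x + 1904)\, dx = -4*x^2/7 + acot(3*x/4 - 4) + C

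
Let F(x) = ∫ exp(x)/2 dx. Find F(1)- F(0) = -1/2 + E/2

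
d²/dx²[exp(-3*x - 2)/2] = 9*exp(-3*x - 2)/2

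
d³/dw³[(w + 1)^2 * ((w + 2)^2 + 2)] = 24*w + 36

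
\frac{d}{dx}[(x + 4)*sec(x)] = x*tan(x)*sec(x) + 4*tan(x)*sec(x) + sec(x)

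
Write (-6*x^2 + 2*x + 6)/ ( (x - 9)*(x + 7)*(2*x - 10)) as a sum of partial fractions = -151/(192*(x + 7)) + 67/(48*(x - 5)) - 231/(64*(x - 9))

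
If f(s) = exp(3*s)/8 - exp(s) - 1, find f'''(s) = 27*exp(3*s)/8 - exp(s)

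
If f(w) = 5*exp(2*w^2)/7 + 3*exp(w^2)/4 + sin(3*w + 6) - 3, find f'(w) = 20*w*exp(2*w^2)/7 + 3*w*exp(w^2)/2 + 3*cos(3*w + 6)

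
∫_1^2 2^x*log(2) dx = 2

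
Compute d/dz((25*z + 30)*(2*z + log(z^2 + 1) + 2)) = (100*z^3 + 25*z^2*log(z^2 + 1) + 160*z^2 + 160*z + 25*log(z^2 + 1) + 110)/(z^2 + 1)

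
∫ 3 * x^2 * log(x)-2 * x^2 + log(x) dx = x*(x^2 + 1)*(log(x) - 1) + C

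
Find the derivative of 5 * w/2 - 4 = 5/2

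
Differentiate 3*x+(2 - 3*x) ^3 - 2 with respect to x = -81*x^2 + 108*x - 33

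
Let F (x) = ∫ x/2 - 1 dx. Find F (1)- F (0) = -3/4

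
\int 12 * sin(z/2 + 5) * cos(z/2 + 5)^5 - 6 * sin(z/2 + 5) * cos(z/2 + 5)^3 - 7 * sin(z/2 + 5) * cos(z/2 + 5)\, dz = (-cos(z + 10)/2 - cos(2*z + 20)/2 + 7)*cos(z/2 + 5)^2 + C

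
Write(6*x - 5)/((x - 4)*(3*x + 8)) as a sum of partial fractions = 63/(20*(3*x + 8)) + 19/(20*(x - 4))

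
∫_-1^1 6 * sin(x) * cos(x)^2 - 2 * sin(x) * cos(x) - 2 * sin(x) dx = 0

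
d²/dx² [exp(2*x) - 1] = 4*exp(2*x)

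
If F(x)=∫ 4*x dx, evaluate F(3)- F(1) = 16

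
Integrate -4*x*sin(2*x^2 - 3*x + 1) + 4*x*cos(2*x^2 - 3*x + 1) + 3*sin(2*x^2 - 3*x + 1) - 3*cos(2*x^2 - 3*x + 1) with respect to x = sin(2*x^2 - 3*x + 1) + cos(2*x^2 - 3*x + 1) + C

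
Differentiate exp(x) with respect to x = exp(x)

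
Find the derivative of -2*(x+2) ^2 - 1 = -4*x - 8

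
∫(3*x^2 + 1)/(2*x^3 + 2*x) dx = log(x^3 + x)/2 + C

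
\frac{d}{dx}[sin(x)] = cos(x)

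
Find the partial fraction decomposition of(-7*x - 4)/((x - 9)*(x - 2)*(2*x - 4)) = 67/(98*(x - 2)) + 9/(7*(x - 2)^2) - 67/(98*(x - 9))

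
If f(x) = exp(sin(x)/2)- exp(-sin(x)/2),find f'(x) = (exp(sin(x)) + 1)*exp(-sin(x)/2)*cos(x)/2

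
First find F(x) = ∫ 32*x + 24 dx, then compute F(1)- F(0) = 40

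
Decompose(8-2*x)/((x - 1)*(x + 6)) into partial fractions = -20/(7*(x + 6)) + 6/(7*(x - 1))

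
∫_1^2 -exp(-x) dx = -exp(-1) + exp(-2)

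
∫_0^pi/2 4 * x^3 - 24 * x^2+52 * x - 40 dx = -25 + ((-2 + pi/2)^2 + 1)^2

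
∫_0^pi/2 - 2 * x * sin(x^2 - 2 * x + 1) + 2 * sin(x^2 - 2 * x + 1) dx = -cos(1) - cos(1 + pi^2/4)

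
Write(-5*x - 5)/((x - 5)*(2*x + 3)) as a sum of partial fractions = -5/(13*(2*x + 3)) - 30/(13*(x - 5))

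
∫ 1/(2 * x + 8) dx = log(x + 4)/2 + C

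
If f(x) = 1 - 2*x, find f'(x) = -2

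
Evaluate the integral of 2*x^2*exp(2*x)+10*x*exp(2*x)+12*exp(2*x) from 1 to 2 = -9*exp(2) + 16*exp(4)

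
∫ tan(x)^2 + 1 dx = tan(x) + C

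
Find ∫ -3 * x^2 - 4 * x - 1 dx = -x^3 - 2*x^2 - x + C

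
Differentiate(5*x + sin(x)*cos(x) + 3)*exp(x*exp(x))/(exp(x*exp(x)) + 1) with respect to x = (5*x^2*exp(x) + x*exp(x)*sin(2*x)/2 + 8*x*exp(x) + exp(x)*sin(2*x)/2 + 3*exp(x) + exp(x*exp(x))*cos(2*x) + 5*exp(x*exp(x)) + cos(2*x) + 5)*exp(x*exp(x))/(exp(2*x*exp(x)) + 2*exp(x*exp(x)) + 1)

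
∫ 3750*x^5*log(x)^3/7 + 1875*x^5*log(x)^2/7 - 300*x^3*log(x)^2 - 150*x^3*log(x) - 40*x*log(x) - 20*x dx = 5*x^2*(125*x^4*log(x)^2 - 105*x^2*log(x) - 28)*log(x)/7 + C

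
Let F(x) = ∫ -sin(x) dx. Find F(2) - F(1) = -cos(1) + cos(2)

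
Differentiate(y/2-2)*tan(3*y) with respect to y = 3*y/(2*cos(3*y)^2) + tan(3*y)/2 - 6/cos(3*y)^2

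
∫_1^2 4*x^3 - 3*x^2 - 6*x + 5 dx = 4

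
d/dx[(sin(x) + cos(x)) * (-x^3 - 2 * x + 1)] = x^3*sin(x) - x^3*cos(x) - 3*x^2*sin(x) - 3*x^2*cos(x) + 2*x*sin(x) - 2*x*cos(x) - 3*sin(x) - cos(x)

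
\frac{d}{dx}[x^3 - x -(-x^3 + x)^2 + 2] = -6*x^5 + 8*x^3 + 3*x^2 - 2*x - 1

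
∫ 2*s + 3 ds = s^2 + 3*s + C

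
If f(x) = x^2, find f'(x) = 2*x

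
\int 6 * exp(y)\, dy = 6*exp(y) + C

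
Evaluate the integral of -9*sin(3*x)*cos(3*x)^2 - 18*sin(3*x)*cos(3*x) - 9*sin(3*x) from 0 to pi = -8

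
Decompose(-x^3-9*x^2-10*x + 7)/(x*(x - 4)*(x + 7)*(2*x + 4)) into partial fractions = 3/(110*(x + 7)) - 1/(120*(x + 2)) - 241/(528*(x - 4)) - 1/(16*x)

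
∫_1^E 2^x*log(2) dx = -2 + 2^E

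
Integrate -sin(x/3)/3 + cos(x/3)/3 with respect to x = sqrt(2)*sin(x/3 + pi/4) + C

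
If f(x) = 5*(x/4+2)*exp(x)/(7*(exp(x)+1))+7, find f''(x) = (-5*x*exp(2*x) + 5*x*exp(x) - 30*exp(2*x) + 50*exp(x))/(28*exp(3*x) + 84*exp(2*x) + 84*exp(x) + 28)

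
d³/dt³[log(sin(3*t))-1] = 54*cos(3*t)/sin(3*t)^3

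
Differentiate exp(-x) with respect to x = -exp(-x)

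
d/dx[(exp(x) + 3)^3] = 3*exp(3*x) + 18*exp(2*x) + 27*exp(x)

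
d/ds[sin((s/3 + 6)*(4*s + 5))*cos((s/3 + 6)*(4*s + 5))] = (8*s + 77)*cos(8*s^2/3 + 154*s/3 + 60)/3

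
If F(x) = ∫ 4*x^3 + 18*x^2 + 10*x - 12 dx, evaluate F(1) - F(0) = 0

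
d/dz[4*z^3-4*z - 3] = 12*z^2 - 4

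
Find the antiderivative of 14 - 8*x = -4*x^2 + 14*x + C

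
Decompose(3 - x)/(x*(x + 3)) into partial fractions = -2/(x + 3) + 1/x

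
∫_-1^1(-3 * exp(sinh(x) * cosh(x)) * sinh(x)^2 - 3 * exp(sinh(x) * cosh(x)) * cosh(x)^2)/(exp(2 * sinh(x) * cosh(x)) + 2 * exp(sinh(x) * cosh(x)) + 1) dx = 3*(1 - exp(sinh(2)/2))/(1 + exp(sinh(2)/2))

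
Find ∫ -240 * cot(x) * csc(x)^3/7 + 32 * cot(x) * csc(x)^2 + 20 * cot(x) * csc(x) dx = 4*(-35 - 28/sin(x) + 20/sin(x)^2)/(7*sin(x)) + C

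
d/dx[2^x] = 2^x*log(2)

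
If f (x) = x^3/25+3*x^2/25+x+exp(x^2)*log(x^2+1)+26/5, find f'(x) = (3*x^4 + 50*x^3*exp(x^2)*log(x^2 + 1) + 6*x^3 + 28*x^2 + 50*x*exp(x^2)*log(x^2 + 1) + 50*x*exp(x^2) + 6*x + 25)/(25*x^2 + 25)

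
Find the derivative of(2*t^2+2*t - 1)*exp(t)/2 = t^2*exp(t) + 3*t*exp(t) + exp(t)/2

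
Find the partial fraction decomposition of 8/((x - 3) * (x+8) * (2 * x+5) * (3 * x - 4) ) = -54/(805*(3*x - 4)) + 64/(2783*(2*x + 5)) - 2/(847*(x + 8)) + 8/(605*(x - 3))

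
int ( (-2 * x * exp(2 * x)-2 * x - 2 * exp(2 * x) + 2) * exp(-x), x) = -4*x*sinh(x) + C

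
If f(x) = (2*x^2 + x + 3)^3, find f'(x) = 48*x^5 + 60*x^4 + 168*x^3 + 111*x^2 + 126*x + 27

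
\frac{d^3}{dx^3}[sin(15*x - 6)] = -3375*cos(15*x - 6)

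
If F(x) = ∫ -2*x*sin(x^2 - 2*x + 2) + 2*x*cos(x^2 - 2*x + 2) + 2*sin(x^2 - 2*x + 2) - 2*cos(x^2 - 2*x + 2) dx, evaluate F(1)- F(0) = -sin(2) - cos(2) + cos(1) + sin(1)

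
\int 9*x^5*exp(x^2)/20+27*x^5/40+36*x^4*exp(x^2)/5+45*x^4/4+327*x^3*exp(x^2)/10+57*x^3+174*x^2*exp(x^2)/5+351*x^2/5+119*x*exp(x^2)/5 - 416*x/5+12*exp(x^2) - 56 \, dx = -(x^2 + 4*x + 2*exp(x^2) - 8)*(60*x^2 + 480*x - (3*x^2 + 24*x + 20)^2 + 560)/80 + C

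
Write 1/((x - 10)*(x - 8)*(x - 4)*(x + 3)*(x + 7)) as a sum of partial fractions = 1/(11220*(x + 7)) - 1/(4004*(x + 3)) + 1/(1848*(x - 4)) - 1/(1320*(x - 8)) + 1/(2652*(x - 10))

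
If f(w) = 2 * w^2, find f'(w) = 4*w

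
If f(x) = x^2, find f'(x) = 2*x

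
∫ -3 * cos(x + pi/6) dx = -3*sin(x + pi/6) + C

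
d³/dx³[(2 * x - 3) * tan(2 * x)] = 96*x*tan(2*x)^4 + 128*x*tan(2*x)^2 + 32*x - 144*tan(2*x)^4 + 48*tan(2*x)^3 - 192*tan(2*x)^2 + 48*tan(2*x) - 48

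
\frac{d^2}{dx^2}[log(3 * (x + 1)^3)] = -3/(x^2 + 2*x + 1)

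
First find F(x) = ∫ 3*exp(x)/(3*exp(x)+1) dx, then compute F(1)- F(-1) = -log(1 + 3*exp(-1)) + log(1 + 3*E)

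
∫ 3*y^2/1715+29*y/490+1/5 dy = y^3/1715 + 29*y^2/980 + y/5 + C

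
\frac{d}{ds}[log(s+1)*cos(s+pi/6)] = (-s*log(s + 1)*sin(s + pi/6) - log(s + 1)*sin(s + pi/6) + cos(s + pi/6))/(s + 1)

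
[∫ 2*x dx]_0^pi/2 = pi^2/4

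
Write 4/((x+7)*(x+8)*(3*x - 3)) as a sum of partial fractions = 4/(27*(x + 8)) - 1/(6*(x + 7)) + 1/(54*(x - 1))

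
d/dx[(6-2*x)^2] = 8*x - 24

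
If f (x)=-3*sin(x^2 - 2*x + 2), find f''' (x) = 24*x^3*cos(x^2 - 2*x + 2) - 72*x^2*cos(x^2 - 2*x + 2) + 36*x*sin(x^2 - 2*x + 2) + 72*x*cos(x^2 - 2*x + 2) - 36*sin(x^2 - 2*x + 2) - 24*cos(x^2 - 2*x + 2)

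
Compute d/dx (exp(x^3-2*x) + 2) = 3*x^2*exp(x^3 - 2*x) - 2*exp(x^3 - 2*x)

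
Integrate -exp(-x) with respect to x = exp(-x) + C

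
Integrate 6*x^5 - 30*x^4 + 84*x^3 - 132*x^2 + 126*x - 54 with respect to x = x^6 - 6*x^5 + 21*x^4 - 44*x^3 + 63*x^2 - 54*x + C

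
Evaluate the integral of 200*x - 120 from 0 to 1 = -20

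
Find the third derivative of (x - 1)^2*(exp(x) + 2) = x^2*exp(x) + 4*x*exp(x) + exp(x)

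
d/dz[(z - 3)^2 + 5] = 2*z - 6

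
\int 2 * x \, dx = x^2 + C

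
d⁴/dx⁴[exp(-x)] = exp(-x)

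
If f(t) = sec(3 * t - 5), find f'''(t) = 162*tan(3*t - 5)^3*sec(3*t - 5) + 135*tan(3*t - 5)*sec(3*t - 5)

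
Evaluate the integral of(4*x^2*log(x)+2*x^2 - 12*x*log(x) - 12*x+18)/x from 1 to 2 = 2*log(2)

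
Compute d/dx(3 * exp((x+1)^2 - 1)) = 6*x*exp(x^2 + 2*x) + 6*exp(x^2 + 2*x)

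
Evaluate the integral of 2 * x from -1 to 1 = 0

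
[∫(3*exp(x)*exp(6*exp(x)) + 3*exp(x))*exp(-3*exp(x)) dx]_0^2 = -exp(3) - exp(-3*exp(2)) + exp(-3) + exp(3*exp(2))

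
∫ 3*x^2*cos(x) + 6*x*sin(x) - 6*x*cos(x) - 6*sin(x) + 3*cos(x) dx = 3*(x - 1)^2*sin(x) + C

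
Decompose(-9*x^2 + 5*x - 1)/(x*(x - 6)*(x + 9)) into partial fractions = -155/(27*(x + 9)) - 59/(18*(x - 6)) + 1/(54*x)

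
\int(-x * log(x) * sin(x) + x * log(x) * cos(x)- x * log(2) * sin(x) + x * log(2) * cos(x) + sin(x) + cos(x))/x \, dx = sqrt(2)*log(2*x)*sin(x + pi/4) + C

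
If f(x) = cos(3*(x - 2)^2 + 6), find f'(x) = 6*(2 - x)*sin(3*(x^2 - 4*x + 6))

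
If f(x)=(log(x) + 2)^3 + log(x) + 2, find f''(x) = (-3*log(x)^2 - 6*log(x) - 1)/x^2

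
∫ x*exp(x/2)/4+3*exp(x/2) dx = (x + 10)*exp(x/2)/2 + C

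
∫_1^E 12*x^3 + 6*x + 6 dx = -12 + (-3*E - 3)*(-exp(3) - 2*E + exp(2))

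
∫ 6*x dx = 3*x^2 + C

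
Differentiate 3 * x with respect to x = 3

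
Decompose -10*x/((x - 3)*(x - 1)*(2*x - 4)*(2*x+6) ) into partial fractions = -1/(16*(x + 3)) - 5/(16*(x - 1)) + 1/(x - 2) - 5/(8*(x - 3))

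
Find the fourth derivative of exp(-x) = exp(-x)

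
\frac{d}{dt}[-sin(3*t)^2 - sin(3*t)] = -3*sin(6*t) - 3*cos(3*t)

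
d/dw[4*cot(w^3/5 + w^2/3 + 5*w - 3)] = -4*(3*w^2/5 + 2*w/3 + 5)/sin(w^3/5 + w^2/3 + 5*w - 3)^2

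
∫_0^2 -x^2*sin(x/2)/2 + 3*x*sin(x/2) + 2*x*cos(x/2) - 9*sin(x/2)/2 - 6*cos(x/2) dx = -9 + cos(1)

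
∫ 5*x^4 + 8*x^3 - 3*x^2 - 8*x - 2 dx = x^5 + 2*x^4 - x^3 - 4*x^2 - 2*x + C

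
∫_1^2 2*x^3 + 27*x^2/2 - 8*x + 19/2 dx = 73/2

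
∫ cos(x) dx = sin(x) + C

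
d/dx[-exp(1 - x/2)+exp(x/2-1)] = (exp(x - 2) + 1)*exp(1 - x/2)/2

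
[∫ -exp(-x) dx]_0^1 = -1 + exp(-1)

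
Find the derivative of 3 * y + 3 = 3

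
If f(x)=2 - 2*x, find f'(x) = -2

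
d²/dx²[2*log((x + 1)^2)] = -4/(x^2 + 2*x + 1)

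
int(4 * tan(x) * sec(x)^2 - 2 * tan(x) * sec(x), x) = 2*(sec(x) - 1)*sec(x) + C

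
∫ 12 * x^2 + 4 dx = 4*x^3 + 4*x + C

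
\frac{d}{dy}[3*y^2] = 6*y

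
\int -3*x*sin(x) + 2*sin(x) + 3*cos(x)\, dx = (3*x - 2)*cos(x) + C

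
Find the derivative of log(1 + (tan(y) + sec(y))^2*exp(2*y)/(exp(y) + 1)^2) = 2*(exp(y)*sin(y)/cos(y) + exp(y)/cos(y) + sin(y) + sin(y)/cos(y) + 1 + 1/cos(y))*exp(2*y)/(2*exp(3*y) - 2*exp(2*y)*sin(y) + 4*exp(2*y) - 3*exp(y)*sin(y) + 3*exp(y) - sin(y) + 1)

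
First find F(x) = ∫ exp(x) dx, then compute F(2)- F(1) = -E + exp(2)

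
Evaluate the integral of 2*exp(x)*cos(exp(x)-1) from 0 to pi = -2*sin(1 - exp(pi))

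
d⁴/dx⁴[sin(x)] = sin(x)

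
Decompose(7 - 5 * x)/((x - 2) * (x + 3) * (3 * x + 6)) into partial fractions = 22/(15*(x + 3)) - 17/(12*(x + 2)) - 1/(20*(x - 2))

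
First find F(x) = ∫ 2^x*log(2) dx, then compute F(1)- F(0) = 1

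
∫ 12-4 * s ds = -2*s^2 + 12*s + C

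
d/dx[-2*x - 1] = -2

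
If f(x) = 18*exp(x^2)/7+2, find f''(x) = 72*x^2*exp(x^2)/7 + 36*exp(x^2)/7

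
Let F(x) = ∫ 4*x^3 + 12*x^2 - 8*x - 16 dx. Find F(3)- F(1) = 120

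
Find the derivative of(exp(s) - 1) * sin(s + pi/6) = sqrt(2)*exp(s)*sin(s + 5*pi/12) - cos(s + pi/6)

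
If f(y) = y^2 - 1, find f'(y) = 2*y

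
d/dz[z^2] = 2*z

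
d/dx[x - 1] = 1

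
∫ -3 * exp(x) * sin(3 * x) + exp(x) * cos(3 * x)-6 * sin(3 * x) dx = (exp(x) + 2)*cos(3*x) + C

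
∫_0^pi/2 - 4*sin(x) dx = -4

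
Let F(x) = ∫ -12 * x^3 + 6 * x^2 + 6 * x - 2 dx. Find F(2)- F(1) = -24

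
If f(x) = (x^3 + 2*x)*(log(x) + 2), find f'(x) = 3*x^2*log(x) + 7*x^2 + 2*log(x) + 6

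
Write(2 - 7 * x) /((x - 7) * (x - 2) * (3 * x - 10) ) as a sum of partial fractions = 48/(11*(3*x - 10)) - 3/(5*(x - 2)) - 47/(55*(x - 7))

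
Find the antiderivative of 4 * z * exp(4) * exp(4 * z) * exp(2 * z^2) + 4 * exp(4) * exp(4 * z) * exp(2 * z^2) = exp(2*(z + 1)^2 + 2) + C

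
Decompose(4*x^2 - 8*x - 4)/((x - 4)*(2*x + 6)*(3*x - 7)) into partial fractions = 1/(20*(3*x - 7)) + 1/(4*(x + 3)) + 2/(5*(x - 4))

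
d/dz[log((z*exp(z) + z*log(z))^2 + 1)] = (2*z^2*exp(2*z) + 2*z^2*exp(z)*log(z) + 2*z*exp(2*z) + 4*z*exp(z)*log(z) + 2*z*exp(z) + 2*z*log(z)^2 + 2*z*log(z))/(z^2*exp(2*z) + 2*z^2*exp(z)*log(z) + z^2*log(z)^2 + 1)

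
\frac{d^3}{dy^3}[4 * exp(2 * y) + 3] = 32*exp(2*y)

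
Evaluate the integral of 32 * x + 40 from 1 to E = -81 + (-4*E - 5)^2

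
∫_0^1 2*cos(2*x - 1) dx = 2*sin(1)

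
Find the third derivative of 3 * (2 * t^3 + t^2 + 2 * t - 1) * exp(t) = 6*t^3*exp(t) + 57*t^2*exp(t) + 132*t*exp(t) + 69*exp(t)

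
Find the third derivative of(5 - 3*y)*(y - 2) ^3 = 138 - 72*y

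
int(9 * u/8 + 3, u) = 9*u^2/16 + 3*u + C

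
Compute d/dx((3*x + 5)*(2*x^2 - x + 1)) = 18*x^2 + 14*x - 2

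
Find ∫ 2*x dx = x^2 + C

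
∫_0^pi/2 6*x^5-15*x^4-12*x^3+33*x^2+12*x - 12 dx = (-2 - pi/2 + pi^2/4)^3 + 8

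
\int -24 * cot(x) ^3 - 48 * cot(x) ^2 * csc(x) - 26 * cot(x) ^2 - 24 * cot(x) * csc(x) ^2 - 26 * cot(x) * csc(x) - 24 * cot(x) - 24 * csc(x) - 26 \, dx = 3*(2*cot(x) + 2*csc(x) + 3)^2 - 10*cot(x) - 10*csc(x) + C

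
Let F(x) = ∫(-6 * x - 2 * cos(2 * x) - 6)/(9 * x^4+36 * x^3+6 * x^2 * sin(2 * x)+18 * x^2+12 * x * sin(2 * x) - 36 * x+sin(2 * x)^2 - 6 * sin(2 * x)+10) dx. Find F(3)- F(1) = -acot(sin(2) + 6) + acot(sin(6) + 42)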